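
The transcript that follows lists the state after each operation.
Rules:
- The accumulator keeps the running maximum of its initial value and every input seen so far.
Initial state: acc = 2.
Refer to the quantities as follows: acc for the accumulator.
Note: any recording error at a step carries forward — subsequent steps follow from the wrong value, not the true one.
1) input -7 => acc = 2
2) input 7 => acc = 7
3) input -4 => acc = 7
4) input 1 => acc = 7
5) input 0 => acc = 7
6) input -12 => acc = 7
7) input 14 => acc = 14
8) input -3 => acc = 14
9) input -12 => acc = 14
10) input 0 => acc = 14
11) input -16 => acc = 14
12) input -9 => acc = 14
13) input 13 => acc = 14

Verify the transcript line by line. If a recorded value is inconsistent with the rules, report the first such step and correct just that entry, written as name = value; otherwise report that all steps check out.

no error

Recomputing the run from the initial state:
step 1: acc = 2
step 2: acc = 7
step 3: acc = 7
step 4: acc = 7
step 5: acc = 7
step 6: acc = 7
step 7: acc = 14
step 8: acc = 14
step 9: acc = 14
step 10: acc = 14
step 11: acc = 14
step 12: acc = 14
step 13: acc = 14
This matches the transcript at every step.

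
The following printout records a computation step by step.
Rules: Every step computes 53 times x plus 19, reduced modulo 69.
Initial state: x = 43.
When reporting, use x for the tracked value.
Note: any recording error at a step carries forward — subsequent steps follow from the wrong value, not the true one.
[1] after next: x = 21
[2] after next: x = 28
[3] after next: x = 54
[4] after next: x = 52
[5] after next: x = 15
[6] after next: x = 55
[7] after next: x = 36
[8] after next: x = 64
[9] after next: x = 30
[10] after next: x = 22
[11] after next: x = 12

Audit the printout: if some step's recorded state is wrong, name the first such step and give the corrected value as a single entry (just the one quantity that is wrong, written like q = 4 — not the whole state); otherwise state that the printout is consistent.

Recomputing the run from the initial state:
step 1: x = 21
step 2: x = 28
step 3: x = 54
step 4: x = 52
step 5: x = 15
step 6: x = 55
step 7: x = 36
step 8: x = 64
step 9: x = 30
step 10: x = 22
step 11: x = 12
This matches the printout at every step.

no error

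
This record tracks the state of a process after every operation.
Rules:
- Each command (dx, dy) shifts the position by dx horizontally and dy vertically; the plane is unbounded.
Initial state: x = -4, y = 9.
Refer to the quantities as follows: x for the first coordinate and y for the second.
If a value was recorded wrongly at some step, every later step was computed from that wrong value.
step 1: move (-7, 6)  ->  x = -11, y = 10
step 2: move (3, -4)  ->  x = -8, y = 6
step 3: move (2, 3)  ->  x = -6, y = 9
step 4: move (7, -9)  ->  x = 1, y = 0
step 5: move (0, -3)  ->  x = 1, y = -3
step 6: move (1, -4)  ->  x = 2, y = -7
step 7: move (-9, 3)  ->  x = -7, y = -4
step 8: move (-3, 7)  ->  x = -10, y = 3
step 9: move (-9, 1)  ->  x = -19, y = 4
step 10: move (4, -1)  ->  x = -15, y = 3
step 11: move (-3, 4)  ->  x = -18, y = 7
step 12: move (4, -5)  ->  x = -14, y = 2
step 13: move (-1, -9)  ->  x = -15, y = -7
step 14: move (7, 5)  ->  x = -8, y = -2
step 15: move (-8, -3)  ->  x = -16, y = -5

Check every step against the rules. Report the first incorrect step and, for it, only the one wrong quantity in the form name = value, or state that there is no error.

step 1, y = 15

Recomputing the run from the initial state:
step 1: x = -11, y = 15
step 2: x = -8, y = 11
step 3: x = -6, y = 14
step 4: x = 1, y = 5
step 5: x = 1, y = 2
step 6: x = 2, y = -2
step 7: x = -7, y = 1
step 8: x = -10, y = 8
step 9: x = -19, y = 9
step 10: x = -15, y = 8
step 11: x = -18, y = 12
step 12: x = -14, y = 7
step 13: x = -15, y = -2
step 14: x = -8, y = 3
step 15: x = -16, y = 0
The first disagreement with the record is at step 1, where the value should be y = 15.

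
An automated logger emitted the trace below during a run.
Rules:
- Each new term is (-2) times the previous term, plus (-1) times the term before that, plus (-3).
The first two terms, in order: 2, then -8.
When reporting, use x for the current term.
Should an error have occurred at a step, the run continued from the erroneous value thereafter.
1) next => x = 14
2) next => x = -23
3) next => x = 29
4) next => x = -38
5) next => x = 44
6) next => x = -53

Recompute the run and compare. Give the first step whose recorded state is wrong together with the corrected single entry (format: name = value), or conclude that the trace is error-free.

Recomputing the run from the initial state:
step 1: x = 11
step 2: x = -17
step 3: x = 20
step 4: x = -26
step 5: x = 29
step 6: x = -35
The first disagreement with the trace is at step 1, where the value should be x = 11.

step 1, x = 11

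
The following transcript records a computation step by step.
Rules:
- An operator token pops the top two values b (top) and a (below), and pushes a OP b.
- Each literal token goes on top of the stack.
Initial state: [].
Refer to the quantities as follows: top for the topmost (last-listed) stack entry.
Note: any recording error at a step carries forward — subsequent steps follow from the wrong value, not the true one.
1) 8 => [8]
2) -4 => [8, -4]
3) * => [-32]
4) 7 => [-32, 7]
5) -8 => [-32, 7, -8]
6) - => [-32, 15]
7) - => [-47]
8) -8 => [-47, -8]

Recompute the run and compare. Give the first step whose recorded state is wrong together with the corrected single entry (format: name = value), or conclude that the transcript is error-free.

Recomputing the run from the initial state:
step 1: [8]
step 2: [8, -4]
step 3: [-32]
step 4: [-32, 7]
step 5: [-32, 7, -8]
step 6: [-32, 15]
step 7: [-47]
step 8: [-47, -8]
This matches the transcript at every step.

no error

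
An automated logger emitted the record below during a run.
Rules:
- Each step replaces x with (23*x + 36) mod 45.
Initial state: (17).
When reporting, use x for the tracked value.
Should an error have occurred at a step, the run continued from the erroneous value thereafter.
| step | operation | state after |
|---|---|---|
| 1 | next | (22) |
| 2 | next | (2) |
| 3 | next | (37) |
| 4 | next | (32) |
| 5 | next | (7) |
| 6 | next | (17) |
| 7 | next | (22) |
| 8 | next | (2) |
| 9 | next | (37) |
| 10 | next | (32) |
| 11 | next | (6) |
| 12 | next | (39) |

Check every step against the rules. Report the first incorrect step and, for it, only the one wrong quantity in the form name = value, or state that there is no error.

step 11, x = 7

1. x = (23*17 + 36) mod 45 = 22 (consistent with the record)
2. x = (23*22 + 36) mod 45 = 2 (in agreement)
3. x = (23*2 + 36) mod 45 = 37 (consistent with the record)
4. x = (23*37 + 36) mod 45 = 32 (confirmed correct)
5. x = (23*32 + 36) mod 45 = 7 (exactly as logged)
6. x = (23*7 + 36) mod 45 = 17 (in agreement)
7. x = (23*17 + 36) mod 45 = 22 (same as recorded)
8. x = (23*22 + 36) mod 45 = 2 (no discrepancy)
9. x = (23*2 + 36) mod 45 = 37 (checks out)
10. x = (23*37 + 36) mod 45 = 32 (no discrepancy)
11. x = (23*32 + 36) mod 45 = 7 (a discrepancy with the record)
The audit stops at step 11: the recorded entry is wrong and should be x = 7.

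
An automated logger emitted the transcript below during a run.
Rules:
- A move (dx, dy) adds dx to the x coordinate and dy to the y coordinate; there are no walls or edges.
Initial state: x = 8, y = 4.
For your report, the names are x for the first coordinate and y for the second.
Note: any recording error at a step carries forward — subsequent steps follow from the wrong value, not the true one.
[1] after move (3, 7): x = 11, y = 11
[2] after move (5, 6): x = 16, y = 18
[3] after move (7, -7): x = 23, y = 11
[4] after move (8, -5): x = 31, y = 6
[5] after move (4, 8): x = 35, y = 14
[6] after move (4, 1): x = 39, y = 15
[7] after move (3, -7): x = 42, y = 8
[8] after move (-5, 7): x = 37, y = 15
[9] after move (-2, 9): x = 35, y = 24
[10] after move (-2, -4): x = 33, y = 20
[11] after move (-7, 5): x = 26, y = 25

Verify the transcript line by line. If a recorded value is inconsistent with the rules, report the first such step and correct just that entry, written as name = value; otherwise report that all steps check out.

Recomputing the run from the initial state:
step 1: x = 11, y = 11
step 2: x = 16, y = 17
step 3: x = 23, y = 10
step 4: x = 31, y = 5
step 5: x = 35, y = 13
step 6: x = 39, y = 14
step 7: x = 42, y = 7
step 8: x = 37, y = 14
step 9: x = 35, y = 23
step 10: x = 33, y = 19
step 11: x = 26, y = 24
The first disagreement with the transcript is at step 2, where the value should be y = 17.

step 2, y = 17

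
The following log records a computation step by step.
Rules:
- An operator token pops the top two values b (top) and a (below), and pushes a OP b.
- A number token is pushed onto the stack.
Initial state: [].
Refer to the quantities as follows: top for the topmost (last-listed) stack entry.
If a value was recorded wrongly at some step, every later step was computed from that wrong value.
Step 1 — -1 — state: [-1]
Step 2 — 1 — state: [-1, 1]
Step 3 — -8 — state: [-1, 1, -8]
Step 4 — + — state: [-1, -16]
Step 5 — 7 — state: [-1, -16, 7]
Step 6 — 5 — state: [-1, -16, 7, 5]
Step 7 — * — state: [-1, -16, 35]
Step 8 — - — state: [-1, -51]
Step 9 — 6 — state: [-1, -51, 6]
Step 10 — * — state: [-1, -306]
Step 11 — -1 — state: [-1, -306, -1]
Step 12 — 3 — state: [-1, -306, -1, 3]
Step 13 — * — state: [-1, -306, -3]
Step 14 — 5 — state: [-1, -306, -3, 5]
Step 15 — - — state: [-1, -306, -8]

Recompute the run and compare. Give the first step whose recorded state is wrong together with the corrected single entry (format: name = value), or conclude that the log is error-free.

Recomputing the run from the initial state:
step 1: [-1]
step 2: [-1, 1]
step 3: [-1, 1, -8]
step 4: [-1, -7]
step 5: [-1, -7, 7]
step 6: [-1, -7, 7, 5]
step 7: [-1, -7, 35]
step 8: [-1, -42]
step 9: [-1, -42, 6]
step 10: [-1, -252]
step 11: [-1, -252, -1]
step 12: [-1, -252, -1, 3]
step 13: [-1, -252, -3]
step 14: [-1, -252, -3, 5]
step 15: [-1, -252, -8]
The first disagreement with the log is at step 4, where the value should be top = -7.

step 4, top = -7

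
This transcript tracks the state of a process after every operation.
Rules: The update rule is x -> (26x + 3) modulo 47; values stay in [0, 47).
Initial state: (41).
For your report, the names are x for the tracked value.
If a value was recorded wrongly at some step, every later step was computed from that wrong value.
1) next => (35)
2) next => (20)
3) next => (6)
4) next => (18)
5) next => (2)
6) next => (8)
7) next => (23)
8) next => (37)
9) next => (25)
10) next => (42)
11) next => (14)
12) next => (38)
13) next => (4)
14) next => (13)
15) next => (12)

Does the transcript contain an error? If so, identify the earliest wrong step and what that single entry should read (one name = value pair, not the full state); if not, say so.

step 5, x = 1

1. x = (26*41 + 3) mod 47 = 35 (matches)
2. x = (26*35 + 3) mod 47 = 20 (checks out)
3. x = (26*20 + 3) mod 47 = 6 (confirmed correct)
4. x = (26*6 + 3) mod 47 = 18 (same as recorded)
5. x = (26*18 + 3) mod 47 = 1 (first mismatch against the transcript)
That makes step 5 the first incorrect line — x = 1 is what it should show.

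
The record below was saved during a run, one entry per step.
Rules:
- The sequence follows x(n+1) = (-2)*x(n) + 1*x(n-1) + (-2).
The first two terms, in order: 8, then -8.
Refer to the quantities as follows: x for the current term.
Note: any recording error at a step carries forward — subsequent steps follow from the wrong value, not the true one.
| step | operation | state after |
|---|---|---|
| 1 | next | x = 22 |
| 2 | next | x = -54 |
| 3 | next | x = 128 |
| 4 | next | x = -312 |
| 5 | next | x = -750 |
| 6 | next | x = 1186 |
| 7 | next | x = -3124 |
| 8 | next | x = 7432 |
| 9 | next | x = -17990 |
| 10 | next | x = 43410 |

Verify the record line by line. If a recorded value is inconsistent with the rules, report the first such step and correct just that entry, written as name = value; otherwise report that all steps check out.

Recomputing the run from the initial state:
step 1: x = 22
step 2: x = -54
step 3: x = 128
step 4: x = -312
step 5: x = 750
step 6: x = -1814
step 7: x = 4376
step 8: x = -10568
step 9: x = 25510
step 10: x = -61590
The first disagreement with the record is at step 5, where the value should be x = 750.

step 5, x = 750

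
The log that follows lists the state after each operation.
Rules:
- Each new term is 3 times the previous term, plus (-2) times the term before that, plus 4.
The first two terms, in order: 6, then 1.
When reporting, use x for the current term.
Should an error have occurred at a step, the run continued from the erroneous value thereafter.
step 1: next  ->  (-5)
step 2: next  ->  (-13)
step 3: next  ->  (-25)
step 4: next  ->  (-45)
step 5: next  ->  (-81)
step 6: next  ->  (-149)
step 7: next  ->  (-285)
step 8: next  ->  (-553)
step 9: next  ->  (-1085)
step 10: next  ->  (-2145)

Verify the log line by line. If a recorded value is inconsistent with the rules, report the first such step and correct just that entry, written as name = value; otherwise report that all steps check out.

step 1: x = 3*(1) + (-2)*(6) + (4) = -5 -> no discrepancy
step 2: x = 3*(-5) + (-2)*(1) + (4) = -13 -> verified
step 3: x = 3*(-13) + (-2)*(-5) + (4) = -25 -> no discrepancy
step 4: x = 3*(-25) + (-2)*(-13) + (4) = -45 -> agrees with the log
step 5: x = 3*(-45) + (-2)*(-25) + (4) = -81 -> consistent with the log
step 6: x = 3*(-81) + (-2)*(-45) + (4) = -149 -> same as recorded
step 7: x = 3*(-149) + (-2)*(-81) + (4) = -281 -> first mismatch against the log
That makes step 7 the first incorrect line — x = -281 is what it should show.

step 7, x = -281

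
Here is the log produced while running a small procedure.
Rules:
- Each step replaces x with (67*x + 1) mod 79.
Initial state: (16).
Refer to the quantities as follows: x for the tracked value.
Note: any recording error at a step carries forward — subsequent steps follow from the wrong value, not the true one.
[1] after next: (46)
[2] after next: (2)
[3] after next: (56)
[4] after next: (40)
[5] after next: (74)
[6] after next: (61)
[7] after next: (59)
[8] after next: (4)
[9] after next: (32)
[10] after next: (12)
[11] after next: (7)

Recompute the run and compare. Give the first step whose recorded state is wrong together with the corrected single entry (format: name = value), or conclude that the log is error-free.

Recomputing the run from the initial state:
step 1: x = 46
step 2: x = 2
step 3: x = 56
step 4: x = 40
step 5: x = 74
step 6: x = 61
step 7: x = 59
step 8: x = 4
step 9: x = 32
step 10: x = 12
step 11: x = 15
The first disagreement with the log is at step 11, where the value should be x = 15.

step 11, x = 15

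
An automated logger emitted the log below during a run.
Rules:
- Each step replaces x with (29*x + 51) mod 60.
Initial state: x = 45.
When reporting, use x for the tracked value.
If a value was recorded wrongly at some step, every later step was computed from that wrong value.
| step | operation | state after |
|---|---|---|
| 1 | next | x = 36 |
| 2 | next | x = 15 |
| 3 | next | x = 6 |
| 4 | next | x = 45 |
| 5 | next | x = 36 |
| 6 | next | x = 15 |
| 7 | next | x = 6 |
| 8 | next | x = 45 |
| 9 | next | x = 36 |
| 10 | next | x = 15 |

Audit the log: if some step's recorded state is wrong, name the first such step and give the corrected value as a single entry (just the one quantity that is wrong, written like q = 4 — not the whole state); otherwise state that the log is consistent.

no error

Recomputing the run from the initial state:
step 1: x = 36
step 2: x = 15
step 3: x = 6
step 4: x = 45
step 5: x = 36
step 6: x = 15
step 7: x = 6
step 8: x = 45
step 9: x = 36
step 10: x = 15
This matches the log at every step.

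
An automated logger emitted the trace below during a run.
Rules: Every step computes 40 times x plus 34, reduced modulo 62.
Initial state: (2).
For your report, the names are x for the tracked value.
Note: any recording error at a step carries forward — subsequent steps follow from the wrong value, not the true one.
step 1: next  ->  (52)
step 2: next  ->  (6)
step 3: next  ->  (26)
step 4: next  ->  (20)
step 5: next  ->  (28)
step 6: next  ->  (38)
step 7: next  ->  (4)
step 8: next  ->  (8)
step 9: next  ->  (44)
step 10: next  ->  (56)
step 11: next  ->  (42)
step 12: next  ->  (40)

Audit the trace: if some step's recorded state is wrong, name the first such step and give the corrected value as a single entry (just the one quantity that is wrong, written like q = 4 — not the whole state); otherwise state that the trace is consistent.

step 1: x = (40*2 + 34) mod 62 = 52 -> same as recorded
step 2: x = (40*52 + 34) mod 62 = 6 -> same as recorded
step 3: x = (40*6 + 34) mod 62 = 26 -> confirmed correct
step 4: x = (40*26 + 34) mod 62 = 20 -> in agreement
step 5: x = (40*20 + 34) mod 62 = 28 -> exactly as logged
step 6: x = (40*28 + 34) mod 62 = 38 -> checks out
step 7: x = (40*38 + 34) mod 62 = 4 -> verified
step 8: x = (40*4 + 34) mod 62 = 8 -> same as recorded
step 9: x = (40*8 + 34) mod 62 = 44 -> confirmed correct
step 10: x = (40*44 + 34) mod 62 = 58 -> a discrepancy with the trace
The earliest wrong entry is at step 10: it should read x = 58.

step 10, x = 58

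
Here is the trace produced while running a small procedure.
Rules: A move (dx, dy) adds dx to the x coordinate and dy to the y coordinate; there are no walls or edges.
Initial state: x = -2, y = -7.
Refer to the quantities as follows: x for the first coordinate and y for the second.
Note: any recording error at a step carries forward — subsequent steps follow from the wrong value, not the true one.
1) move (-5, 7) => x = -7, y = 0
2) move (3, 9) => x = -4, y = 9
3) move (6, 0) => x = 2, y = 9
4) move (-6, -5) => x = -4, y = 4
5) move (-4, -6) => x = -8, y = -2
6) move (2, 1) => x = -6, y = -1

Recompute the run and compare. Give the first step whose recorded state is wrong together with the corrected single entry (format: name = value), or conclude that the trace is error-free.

no error

Step 1: x = -2 + (-5) = -7, y = -7 + (7) = 0 — exactly as logged.
Step 2: x = -7 + (3) = -4, y = 0 + (9) = 9 — checks out.
Step 3: x = -4 + (6) = 2, y = 9 + (0) = 9 — checks out.
Step 4: x = 2 + (-6) = -4, y = 9 + (-5) = 4 — checks out.
Step 5: x = -4 + (-4) = -8, y = 4 + (-6) = -2 — same as recorded.
Step 6: x = -8 + (2) = -6, y = -2 + (1) = -1 — consistent with the trace.
Every step is consistent.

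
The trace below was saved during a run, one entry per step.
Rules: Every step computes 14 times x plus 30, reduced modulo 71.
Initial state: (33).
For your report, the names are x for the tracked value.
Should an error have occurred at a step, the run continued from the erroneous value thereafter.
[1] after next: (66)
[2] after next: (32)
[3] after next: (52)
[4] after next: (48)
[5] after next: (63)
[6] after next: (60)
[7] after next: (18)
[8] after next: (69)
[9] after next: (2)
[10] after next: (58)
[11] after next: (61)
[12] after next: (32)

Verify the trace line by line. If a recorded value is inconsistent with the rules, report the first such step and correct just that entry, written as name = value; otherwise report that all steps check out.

Step 1: x = (14*33 + 30) mod 71 = 66 — no discrepancy.
Step 2: x = (14*66 + 30) mod 71 = 31 — this is not what the trace shows.
First deviation found at step 2; the corrected entry is x = 31.

step 2, x = 31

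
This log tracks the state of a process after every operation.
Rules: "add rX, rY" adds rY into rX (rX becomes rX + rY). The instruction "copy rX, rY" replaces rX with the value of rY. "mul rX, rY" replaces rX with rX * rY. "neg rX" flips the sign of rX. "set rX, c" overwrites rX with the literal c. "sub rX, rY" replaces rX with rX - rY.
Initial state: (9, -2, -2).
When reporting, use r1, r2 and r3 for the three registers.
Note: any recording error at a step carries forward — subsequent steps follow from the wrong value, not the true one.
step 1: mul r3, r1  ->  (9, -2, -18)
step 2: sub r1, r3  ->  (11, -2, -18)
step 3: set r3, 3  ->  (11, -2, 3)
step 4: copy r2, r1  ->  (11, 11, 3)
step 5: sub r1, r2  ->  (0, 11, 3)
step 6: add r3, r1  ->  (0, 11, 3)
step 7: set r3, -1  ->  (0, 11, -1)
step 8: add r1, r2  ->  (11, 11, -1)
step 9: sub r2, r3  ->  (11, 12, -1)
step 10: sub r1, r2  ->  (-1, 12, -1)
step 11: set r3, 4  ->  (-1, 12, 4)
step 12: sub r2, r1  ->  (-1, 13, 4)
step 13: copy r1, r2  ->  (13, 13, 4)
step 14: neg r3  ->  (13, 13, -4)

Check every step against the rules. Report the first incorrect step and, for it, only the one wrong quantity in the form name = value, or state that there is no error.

step 2, r1 = 27

Recomputing the run from the initial state:
step 1: r1 = 9, r2 = -2, r3 = -18
step 2: r1 = 27, r2 = -2, r3 = -18
step 3: r1 = 27, r2 = -2, r3 = 3
step 4: r1 = 27, r2 = 27, r3 = 3
step 5: r1 = 0, r2 = 27, r3 = 3
step 6: r1 = 0, r2 = 27, r3 = 3
step 7: r1 = 0, r2 = 27, r3 = -1
step 8: r1 = 27, r2 = 27, r3 = -1
step 9: r1 = 27, r2 = 28, r3 = -1
step 10: r1 = -1, r2 = 28, r3 = -1
step 11: r1 = -1, r2 = 28, r3 = 4
step 12: r1 = -1, r2 = 29, r3 = 4
step 13: r1 = 29, r2 = 29, r3 = 4
step 14: r1 = 29, r2 = 29, r3 = -4
The first disagreement with the log is at step 2, where the value should be r1 = 27.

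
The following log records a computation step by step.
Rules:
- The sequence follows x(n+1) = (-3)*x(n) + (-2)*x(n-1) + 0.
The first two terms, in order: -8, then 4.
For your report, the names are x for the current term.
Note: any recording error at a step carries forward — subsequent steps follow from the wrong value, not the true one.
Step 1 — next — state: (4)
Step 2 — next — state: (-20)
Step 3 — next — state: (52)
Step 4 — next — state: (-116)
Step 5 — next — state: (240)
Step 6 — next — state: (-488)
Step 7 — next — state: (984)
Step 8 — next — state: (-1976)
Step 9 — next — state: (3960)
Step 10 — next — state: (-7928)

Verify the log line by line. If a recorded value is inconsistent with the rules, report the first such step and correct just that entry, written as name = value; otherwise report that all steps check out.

Recomputing the run from the initial state:
step 1: x = 4
step 2: x = -20
step 3: x = 52
step 4: x = -116
step 5: x = 244
step 6: x = -500
step 7: x = 1012
step 8: x = -2036
step 9: x = 4084
step 10: x = -8180
The first disagreement with the log is at step 5, where the value should be x = 244.

step 5, x = 244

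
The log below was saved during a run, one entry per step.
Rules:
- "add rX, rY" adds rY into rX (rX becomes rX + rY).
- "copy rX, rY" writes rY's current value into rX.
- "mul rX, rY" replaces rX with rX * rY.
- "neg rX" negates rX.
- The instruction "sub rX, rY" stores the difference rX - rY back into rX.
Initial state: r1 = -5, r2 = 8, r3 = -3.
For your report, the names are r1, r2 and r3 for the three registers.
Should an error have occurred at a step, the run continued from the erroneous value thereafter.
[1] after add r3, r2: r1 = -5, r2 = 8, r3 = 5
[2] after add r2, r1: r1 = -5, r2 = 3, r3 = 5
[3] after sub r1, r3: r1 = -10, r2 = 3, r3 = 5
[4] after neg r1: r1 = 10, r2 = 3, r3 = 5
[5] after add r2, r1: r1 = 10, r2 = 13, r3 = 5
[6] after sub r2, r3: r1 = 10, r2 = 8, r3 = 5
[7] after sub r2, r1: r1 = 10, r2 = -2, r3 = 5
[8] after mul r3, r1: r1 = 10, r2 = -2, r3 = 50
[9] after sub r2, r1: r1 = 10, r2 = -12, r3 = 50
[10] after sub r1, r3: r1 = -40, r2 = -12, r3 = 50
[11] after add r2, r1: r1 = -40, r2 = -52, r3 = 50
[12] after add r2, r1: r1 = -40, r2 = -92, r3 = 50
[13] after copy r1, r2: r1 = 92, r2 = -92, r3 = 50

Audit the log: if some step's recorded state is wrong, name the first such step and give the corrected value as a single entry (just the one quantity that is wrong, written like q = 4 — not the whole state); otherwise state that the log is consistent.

step 13, r1 = -92

1. r3 = -3 + 8 = 5 (consistent with the log)
2. r2 = 8 + -5 = 3 (exactly as logged)
3. r1 = -5 - 5 = -10 (agrees with the log)
4. r1 = -(-10) = 10 (in agreement)
5. r2 = 3 + 10 = 13 (same as recorded)
6. r2 = 13 - 5 = 8 (in agreement)
7. r2 = 8 - 10 = -2 (in agreement)
8. r3 = 5 * 10 = 50 (confirmed correct)
9. r2 = -2 - 10 = -12 (verified)
10. r1 = 10 - 50 = -40 (same as recorded)
11. r2 = -12 + -40 = -52 (consistent with the log)
12. r2 = -52 + -40 = -92 (in agreement)
13. r1 = -92 (the log has a different value)
Step 13 is the first one off; corrected, r1 = -92.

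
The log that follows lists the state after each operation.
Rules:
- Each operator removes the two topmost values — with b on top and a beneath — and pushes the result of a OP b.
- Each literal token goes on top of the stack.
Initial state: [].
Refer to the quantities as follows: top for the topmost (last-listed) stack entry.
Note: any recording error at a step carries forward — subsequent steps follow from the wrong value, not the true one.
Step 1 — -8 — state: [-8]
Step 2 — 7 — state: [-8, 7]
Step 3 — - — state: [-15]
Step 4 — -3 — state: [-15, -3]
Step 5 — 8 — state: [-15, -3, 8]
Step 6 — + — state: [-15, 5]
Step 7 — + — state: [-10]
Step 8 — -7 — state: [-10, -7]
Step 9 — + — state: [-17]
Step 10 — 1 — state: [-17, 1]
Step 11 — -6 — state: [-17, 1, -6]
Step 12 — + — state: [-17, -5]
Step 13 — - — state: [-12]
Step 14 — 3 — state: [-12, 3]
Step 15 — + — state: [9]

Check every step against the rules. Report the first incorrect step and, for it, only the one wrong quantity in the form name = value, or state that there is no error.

step 15, top = -9

Step 1: push -8: top = -8 — exactly as logged.
Step 2: push 7: top = 7 — verified.
Step 3: -8 - 7 = -15 — consistent with the log.
Step 4: push -3: top = -3 — no discrepancy.
Step 5: push 8: top = 8 — agrees with the log.
Step 6: -3 + 8 = 5 — same as recorded.
Step 7: -15 + 5 = -10 — agrees with the log.
Step 8: push -7: top = -7 — confirmed correct.
Step 9: -10 + -7 = -17 — checks out.
Step 10: push 1: top = 1 — consistent with the log.
Step 11: push -6: top = -6 — matches.
Step 12: 1 + -6 = -5 — confirmed correct.
Step 13: -17 - -5 = -12 — checks out.
Step 14: push 3: top = 3 — in agreement.
Step 15: -12 + 3 = -9 — the log disagrees here.
That makes step 15 the first incorrect line — top = -9 is what it should show.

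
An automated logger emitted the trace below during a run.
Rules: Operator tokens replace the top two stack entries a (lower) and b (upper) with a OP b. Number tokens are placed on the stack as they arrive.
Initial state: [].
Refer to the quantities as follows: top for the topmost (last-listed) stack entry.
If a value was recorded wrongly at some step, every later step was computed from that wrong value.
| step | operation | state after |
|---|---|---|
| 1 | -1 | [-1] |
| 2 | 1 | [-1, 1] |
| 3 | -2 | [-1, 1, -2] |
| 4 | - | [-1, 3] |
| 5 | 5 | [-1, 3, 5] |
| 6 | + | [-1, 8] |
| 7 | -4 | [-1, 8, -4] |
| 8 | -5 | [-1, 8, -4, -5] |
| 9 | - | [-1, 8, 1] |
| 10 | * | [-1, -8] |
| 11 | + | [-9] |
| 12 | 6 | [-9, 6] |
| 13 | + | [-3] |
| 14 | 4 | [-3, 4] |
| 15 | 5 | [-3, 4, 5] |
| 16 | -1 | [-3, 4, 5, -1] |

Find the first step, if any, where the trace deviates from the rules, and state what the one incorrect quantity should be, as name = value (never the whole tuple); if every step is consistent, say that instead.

step 10, top = 8

Recomputing the run from the initial state:
step 1: [-1]
step 2: [-1, 1]
step 3: [-1, 1, -2]
step 4: [-1, 3]
step 5: [-1, 3, 5]
step 6: [-1, 8]
step 7: [-1, 8, -4]
step 8: [-1, 8, -4, -5]
step 9: [-1, 8, 1]
step 10: [-1, 8]
step 11: [7]
step 12: [7, 6]
step 13: [13]
step 14: [13, 4]
step 15: [13, 4, 5]
step 16: [13, 4, 5, -1]
The first disagreement with the trace is at step 10, where the value should be top = 8.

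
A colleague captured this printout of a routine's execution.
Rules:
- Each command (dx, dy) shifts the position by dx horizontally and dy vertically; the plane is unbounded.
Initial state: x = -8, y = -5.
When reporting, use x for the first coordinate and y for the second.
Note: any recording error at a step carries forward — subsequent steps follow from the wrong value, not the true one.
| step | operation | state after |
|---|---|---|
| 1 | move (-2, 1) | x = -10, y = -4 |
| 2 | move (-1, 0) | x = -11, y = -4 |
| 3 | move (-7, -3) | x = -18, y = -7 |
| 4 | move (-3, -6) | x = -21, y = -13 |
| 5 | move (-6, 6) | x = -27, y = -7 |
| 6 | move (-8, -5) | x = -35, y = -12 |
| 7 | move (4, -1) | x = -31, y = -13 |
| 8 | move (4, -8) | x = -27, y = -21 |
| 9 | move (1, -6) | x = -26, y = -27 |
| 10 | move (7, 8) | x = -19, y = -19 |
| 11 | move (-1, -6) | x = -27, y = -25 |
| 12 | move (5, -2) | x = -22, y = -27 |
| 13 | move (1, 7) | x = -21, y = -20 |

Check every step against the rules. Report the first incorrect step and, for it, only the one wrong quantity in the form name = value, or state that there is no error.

step 11, x = -20

Step 1: x = -8 + (-2) = -10, y = -5 + (1) = -4 — verified.
Step 2: x = -10 + (-1) = -11, y = -4 + (0) = -4 — confirmed correct.
Step 3: x = -11 + (-7) = -18, y = -4 + (-3) = -7 — consistent with the printout.
Step 4: x = -18 + (-3) = -21, y = -7 + (-6) = -13 — verified.
Step 5: x = -21 + (-6) = -27, y = -13 + (6) = -7 — consistent with the printout.
Step 6: x = -27 + (-8) = -35, y = -7 + (-5) = -12 — confirmed correct.
Step 7: x = -35 + (4) = -31, y = -12 + (-1) = -13 — consistent with the printout.
Step 8: x = -31 + (4) = -27, y = -13 + (-8) = -21 — no discrepancy.
Step 9: x = -27 + (1) = -26, y = -21 + (-6) = -27 — exactly as logged.
Step 10: x = -26 + (7) = -19, y = -27 + (8) = -19 — agrees with the printout.
Step 11: x = -19 + (-1) = -20, y = -19 + (-6) = -25 — the entry is off here.
The earliest wrong entry is at step 11: it should read x = -20.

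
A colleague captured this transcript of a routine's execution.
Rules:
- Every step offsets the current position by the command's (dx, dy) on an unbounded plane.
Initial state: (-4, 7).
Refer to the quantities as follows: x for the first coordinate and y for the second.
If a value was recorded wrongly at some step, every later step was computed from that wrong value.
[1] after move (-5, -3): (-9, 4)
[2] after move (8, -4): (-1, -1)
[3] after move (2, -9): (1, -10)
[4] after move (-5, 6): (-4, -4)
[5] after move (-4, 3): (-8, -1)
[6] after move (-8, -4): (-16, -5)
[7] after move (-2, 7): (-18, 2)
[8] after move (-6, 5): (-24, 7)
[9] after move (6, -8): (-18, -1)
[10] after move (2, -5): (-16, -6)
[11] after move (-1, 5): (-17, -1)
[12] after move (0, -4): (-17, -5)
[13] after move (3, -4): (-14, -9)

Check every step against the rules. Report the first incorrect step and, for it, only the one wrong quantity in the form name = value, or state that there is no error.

step 2, y = 0

Recomputing the run from the initial state:
step 1: x = -9, y = 4
step 2: x = -1, y = 0
step 3: x = 1, y = -9
step 4: x = -4, y = -3
step 5: x = -8, y = 0
step 6: x = -16, y = -4
step 7: x = -18, y = 3
step 8: x = -24, y = 8
step 9: x = -18, y = 0
step 10: x = -16, y = -5
step 11: x = -17, y = 0
step 12: x = -17, y = -4
step 13: x = -14, y = -8
The first disagreement with the transcript is at step 2, where the value should be y = 0.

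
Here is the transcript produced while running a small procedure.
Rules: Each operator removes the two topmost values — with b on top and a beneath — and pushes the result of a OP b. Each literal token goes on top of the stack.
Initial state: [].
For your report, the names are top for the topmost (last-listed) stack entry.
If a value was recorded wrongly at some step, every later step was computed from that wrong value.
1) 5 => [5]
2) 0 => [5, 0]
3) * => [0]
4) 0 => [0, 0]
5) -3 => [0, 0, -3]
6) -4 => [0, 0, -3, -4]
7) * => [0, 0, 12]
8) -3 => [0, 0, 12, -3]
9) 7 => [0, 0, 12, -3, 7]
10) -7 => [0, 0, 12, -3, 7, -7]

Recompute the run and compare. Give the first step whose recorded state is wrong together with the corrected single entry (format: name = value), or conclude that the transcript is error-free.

no error

Step 1: push 5: top = 5 — agrees with the transcript.
Step 2: push 0: top = 0 — same as recorded.
Step 3: 5 * 0 = 0 — in agreement.
Step 4: push 0: top = 0 — no discrepancy.
Step 5: push -3: top = -3 — exactly as logged.
Step 6: push -4: top = -4 — same as recorded.
Step 7: -3 * -4 = 12 — no discrepancy.
Step 8: push -3: top = -3 — in agreement.
Step 9: push 7: top = 7 — verified.
Step 10: push -7: top = -7 — checks out.
No step deviates from the rules.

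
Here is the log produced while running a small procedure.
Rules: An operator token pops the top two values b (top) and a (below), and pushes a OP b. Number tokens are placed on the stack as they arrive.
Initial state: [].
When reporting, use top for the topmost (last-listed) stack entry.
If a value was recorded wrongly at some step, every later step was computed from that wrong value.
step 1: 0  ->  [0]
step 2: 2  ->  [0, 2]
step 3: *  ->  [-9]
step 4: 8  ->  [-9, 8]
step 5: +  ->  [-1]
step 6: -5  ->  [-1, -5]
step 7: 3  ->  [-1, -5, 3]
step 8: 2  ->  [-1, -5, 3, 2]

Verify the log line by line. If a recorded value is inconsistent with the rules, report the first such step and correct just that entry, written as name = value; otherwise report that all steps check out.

step 3, top = 0

Step 1: push 0: top = 0 — confirmed correct.
Step 2: push 2: top = 2 — exactly as logged.
Step 3: 0 * 2 = 0 — first mismatch against the log.
First incorrect step: 3; the correct value is top = 0.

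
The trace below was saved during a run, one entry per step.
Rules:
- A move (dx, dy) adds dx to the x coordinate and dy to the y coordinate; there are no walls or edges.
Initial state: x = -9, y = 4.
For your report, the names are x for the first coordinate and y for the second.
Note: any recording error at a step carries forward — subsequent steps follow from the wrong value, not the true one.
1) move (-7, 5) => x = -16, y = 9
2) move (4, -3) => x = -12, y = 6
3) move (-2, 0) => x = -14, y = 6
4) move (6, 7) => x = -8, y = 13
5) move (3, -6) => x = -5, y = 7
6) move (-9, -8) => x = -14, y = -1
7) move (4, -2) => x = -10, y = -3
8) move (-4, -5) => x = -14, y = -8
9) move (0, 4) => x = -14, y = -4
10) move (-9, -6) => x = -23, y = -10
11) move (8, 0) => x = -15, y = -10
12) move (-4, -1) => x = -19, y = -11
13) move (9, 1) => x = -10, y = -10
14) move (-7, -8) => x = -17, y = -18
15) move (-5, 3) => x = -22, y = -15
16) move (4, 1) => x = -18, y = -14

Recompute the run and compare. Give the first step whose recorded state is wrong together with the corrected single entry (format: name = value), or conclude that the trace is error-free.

1. x = -9 + (-7) = -16, y = 4 + (5) = 9 (in agreement)
2. x = -16 + (4) = -12, y = 9 + (-3) = 6 (exactly as logged)
3. x = -12 + (-2) = -14, y = 6 + (0) = 6 (agrees with the trace)
4. x = -14 + (6) = -8, y = 6 + (7) = 13 (agrees with the trace)
5. x = -8 + (3) = -5, y = 13 + (-6) = 7 (verified)
6. x = -5 + (-9) = -14, y = 7 + (-8) = -1 (matches)
7. x = -14 + (4) = -10, y = -1 + (-2) = -3 (in agreement)
8. x = -10 + (-4) = -14, y = -3 + (-5) = -8 (same as recorded)
9. x = -14 + (0) = -14, y = -8 + (4) = -4 (in agreement)
10. x = -14 + (-9) = -23, y = -4 + (-6) = -10 (confirmed correct)
11. x = -23 + (8) = -15, y = -10 + (0) = -10 (exactly as logged)
12. x = -15 + (-4) = -19, y = -10 + (-1) = -11 (consistent with the trace)
13. x = -19 + (9) = -10, y = -11 + (1) = -10 (agrees with the trace)
14. x = -10 + (-7) = -17, y = -10 + (-8) = -18 (agrees with the trace)
15. x = -17 + (-5) = -22, y = -18 + (3) = -15 (confirmed correct)
16. x = -22 + (4) = -18, y = -15 + (1) = -14 (matches)
All steps check out; nothing to correct.

no error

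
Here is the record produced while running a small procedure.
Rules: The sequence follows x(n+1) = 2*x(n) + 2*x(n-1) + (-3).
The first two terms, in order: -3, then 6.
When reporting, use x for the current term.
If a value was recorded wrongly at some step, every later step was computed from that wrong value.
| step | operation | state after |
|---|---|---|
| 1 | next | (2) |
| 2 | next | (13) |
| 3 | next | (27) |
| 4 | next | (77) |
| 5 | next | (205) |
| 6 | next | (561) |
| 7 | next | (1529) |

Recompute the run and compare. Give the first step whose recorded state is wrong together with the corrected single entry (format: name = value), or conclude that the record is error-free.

step 1: x = 2*(6) + (2)*(-3) + (-3) = 3 -> the record disagrees here
Step 1 is the first one off; corrected, x = 3.

step 1, x = 3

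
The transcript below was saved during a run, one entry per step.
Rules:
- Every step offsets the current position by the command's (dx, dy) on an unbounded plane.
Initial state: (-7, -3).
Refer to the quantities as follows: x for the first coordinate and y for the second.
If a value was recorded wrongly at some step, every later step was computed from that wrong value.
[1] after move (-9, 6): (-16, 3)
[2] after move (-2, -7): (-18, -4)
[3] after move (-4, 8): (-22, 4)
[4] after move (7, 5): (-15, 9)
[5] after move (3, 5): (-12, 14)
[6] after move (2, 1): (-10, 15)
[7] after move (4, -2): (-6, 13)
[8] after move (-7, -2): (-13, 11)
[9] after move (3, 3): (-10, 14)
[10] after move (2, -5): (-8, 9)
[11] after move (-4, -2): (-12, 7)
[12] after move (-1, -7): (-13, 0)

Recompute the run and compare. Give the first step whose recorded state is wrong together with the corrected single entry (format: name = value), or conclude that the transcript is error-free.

Step 1: x = -7 + (-9) = -16, y = -3 + (6) = 3 — no discrepancy.
Step 2: x = -16 + (-2) = -18, y = 3 + (-7) = -4 — agrees with the transcript.
Step 3: x = -18 + (-4) = -22, y = -4 + (8) = 4 — confirmed correct.
Step 4: x = -22 + (7) = -15, y = 4 + (5) = 9 — same as recorded.
Step 5: x = -15 + (3) = -12, y = 9 + (5) = 14 — no discrepancy.
Step 6: x = -12 + (2) = -10, y = 14 + (1) = 15 — consistent with the transcript.
Step 7: x = -10 + (4) = -6, y = 15 + (-2) = 13 — confirmed correct.
Step 8: x = -6 + (-7) = -13, y = 13 + (-2) = 11 — no discrepancy.
Step 9: x = -13 + (3) = -10, y = 11 + (3) = 14 — exactly as logged.
Step 10: x = -10 + (2) = -8, y = 14 + (-5) = 9 — no discrepancy.
Step 11: x = -8 + (-4) = -12, y = 9 + (-2) = 7 — matches.
Step 12: x = -12 + (-1) = -13, y = 7 + (-7) = 0 — same as recorded.
Each recorded entry agrees with the recomputation.

no error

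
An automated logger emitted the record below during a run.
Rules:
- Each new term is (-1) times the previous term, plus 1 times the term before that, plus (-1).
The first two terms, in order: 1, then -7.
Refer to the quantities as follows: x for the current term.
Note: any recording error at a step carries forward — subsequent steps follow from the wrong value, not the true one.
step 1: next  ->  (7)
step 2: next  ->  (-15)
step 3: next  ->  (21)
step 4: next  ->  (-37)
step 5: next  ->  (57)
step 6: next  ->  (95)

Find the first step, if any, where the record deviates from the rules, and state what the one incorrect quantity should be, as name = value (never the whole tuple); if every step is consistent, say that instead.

Recomputing the run from the initial state:
step 1: x = 7
step 2: x = -15
step 3: x = 21
step 4: x = -37
step 5: x = 57
step 6: x = -95
The first disagreement with the record is at step 6, where the value should be x = -95.

step 6, x = -95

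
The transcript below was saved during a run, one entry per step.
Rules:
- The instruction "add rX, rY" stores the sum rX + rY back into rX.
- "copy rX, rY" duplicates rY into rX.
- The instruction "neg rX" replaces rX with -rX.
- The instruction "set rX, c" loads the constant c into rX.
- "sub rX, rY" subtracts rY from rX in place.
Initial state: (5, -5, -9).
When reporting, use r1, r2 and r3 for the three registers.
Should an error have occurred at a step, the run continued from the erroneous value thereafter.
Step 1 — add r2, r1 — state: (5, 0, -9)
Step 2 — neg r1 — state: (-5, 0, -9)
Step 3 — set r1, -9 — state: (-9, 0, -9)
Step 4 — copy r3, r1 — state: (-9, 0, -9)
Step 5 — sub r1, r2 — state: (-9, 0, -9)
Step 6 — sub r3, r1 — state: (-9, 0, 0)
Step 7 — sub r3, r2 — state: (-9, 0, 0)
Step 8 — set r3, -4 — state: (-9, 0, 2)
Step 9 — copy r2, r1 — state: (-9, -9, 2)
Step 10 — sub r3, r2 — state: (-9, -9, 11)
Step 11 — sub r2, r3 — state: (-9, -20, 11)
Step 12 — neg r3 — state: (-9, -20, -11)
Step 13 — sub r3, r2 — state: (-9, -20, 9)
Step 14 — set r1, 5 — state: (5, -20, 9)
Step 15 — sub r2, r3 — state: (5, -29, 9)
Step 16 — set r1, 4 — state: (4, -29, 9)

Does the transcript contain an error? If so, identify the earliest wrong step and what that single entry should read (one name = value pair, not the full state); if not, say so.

step 8, r3 = -4

Recomputing the run from the initial state:
step 1: r1 = 5, r2 = 0, r3 = -9
step 2: r1 = -5, r2 = 0, r3 = -9
step 3: r1 = -9, r2 = 0, r3 = -9
step 4: r1 = -9, r2 = 0, r3 = -9
step 5: r1 = -9, r2 = 0, r3 = -9
step 6: r1 = -9, r2 = 0, r3 = 0
step 7: r1 = -9, r2 = 0, r3 = 0
step 8: r1 = -9, r2 = 0, r3 = -4
step 9: r1 = -9, r2 = -9, r3 = -4
step 10: r1 = -9, r2 = -9, r3 = 5
step 11: r1 = -9, r2 = -14, r3 = 5
step 12: r1 = -9, r2 = -14, r3 = -5
step 13: r1 = -9, r2 = -14, r3 = 9
step 14: r1 = 5, r2 = -14, r3 = 9
step 15: r1 = 5, r2 = -23, r3 = 9
step 16: r1 = 4, r2 = -23, r3 = 9
The first disagreement with the transcript is at step 8, where the value should be r3 = -4.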